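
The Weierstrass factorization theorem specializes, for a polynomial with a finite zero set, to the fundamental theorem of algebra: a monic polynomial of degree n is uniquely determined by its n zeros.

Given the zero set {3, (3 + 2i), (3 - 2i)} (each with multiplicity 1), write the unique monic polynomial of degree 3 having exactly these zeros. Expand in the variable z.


The polynomial is p(z) = ∏_{α ∈ S} (z − α), where S = {3, (3 + 2i), (3 - 2i)}.
Expanding the product yields: p(z) = z^3 -9·z^2 + 31·z -39.
Note conjugate pairs combine to real quadratics: (z − (3+2i))(z − (3−2i)) = z² − 6z + 13.
The resulting polynomial has degree 3 and real coefficients as required.

p(z) = z^3 -9·z^2 + 31·z -39.


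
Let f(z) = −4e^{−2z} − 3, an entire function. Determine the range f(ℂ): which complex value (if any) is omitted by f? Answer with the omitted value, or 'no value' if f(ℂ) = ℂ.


Little Picard bounds the complement of f(ℂ) to at most one point.
e^{−2z} is never zero on ℂ, so -4·e^{−2z} takes every value in ℂ ∖ {0}. Adding -3 shifts the range to ℂ ∖ {-3}. Thus f omits exactly the value -3.

Omitted value: -3.


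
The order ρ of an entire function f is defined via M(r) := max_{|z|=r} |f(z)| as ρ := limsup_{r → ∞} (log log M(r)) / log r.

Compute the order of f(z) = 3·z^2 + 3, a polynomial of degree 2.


|f(z)| ≤ Σ|c_k|·r^k = O(r^2) as r → ∞. Polynomial growth is O(e^{r^ε}) for every ε > 0 (since r^2/e^{r^ε} → 0), so ρ ≤ ε for all ε > 0, i.e. ρ = 0. Every nonconstant polynomial has order 0.
Therefore ρ = 0.

Order ρ = 0.


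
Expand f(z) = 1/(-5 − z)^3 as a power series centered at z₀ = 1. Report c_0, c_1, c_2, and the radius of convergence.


Let w = z − z₀, so z = z₀ + w.
Then -5 − z = -5 − (z₀ + w) = (-5 − z₀) − w = -6 − w.
f(z) = 1/(-6 − w)^3 = (1/(-6)^3) · (1 − w/(-6))^{−3}.
By the binomial series (1−u)^{−3} = Σ_{n≥0} C(n+2, 2) u^n for |u|<1, with u = w/(-6):
  c_n = C(n+2, 2) / (-6)^(n+3).
  c_0 = 1/(-6)^3 = -1/216.
  c_1 = 3/(-6)^4 = 1/432.
  c_2 = 6/(-6)^5 = -1/1296.
The series is valid for |w/d| < 1, i.e. |z − z₀| < |d|.
Radius of convergence: R = |-5 − z₀| = |-6| = 6 (distance from z₀ to the singularity z = -5).

c_0 = -1/216, c_1 = 1/432, c_2 = -1/1296; R = 6.


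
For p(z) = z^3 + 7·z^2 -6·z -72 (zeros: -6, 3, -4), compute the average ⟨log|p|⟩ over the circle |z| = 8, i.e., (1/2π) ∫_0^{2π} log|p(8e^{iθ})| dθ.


Zeros: -6, -4, 3; r = 8.
Inside |z| < r: -6, -4, 3. Outside (|z| ≥ r): ∅.
p(0) = -72, so log|p(0)| = log(72) = 4.2767.
Apply Jensen: I(r) = log|p(0)| + Σ_k log(r/|z_k|), summed over zeros inside |z| < r.
  log(r/|z_k|) for z_k = -6: log(8/6) = 0.2877
  log(r/|z_k|) for z_k = 3: log(8/3) = 0.9808
  log(r/|z_k|) for z_k = -4: log(8/4) = 0.6931
Sum over inside zeros: 1.9617.
I(r) = log|p(0)| + (inside sum) = 4.2767 + 1.9617 = 6.2383.
Closed form (all zeros inside, monic): I(r) = n·log(r) = 3·log(8) = 6.2383. ✓

I(r) ≈ 6.2383.


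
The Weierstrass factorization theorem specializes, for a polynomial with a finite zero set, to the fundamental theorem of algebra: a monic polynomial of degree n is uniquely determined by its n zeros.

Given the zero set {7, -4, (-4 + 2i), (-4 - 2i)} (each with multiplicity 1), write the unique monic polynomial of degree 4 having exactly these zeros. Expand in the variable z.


The polynomial is p(z) = ∏_{α ∈ S} (z − α), where S = {7, -4, (-4 + 2i), (-4 - 2i)}.
Expanding the product yields: p(z) = z^4 + 5·z^3 -32·z^2 -284·z -560.
Note conjugate pairs combine to real quadratics: (z − (-4+2i))(z − (-4−2i)) = z² + 8z + 20.
The resulting polynomial has degree 4 and real coefficients as required.

p(z) = z^4 + 5·z^3 -32·z^2 -284·z -560.


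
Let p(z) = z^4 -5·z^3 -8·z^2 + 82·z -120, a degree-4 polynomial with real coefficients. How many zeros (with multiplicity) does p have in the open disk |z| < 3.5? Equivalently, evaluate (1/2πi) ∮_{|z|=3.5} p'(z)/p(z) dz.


The zeros of p are: 3, (3 + 1i), (3 - 1i), -4.
Their magnitudes are: 3, 3.162, 3.162, 4.
Zeros with |z| < R = 3.5: 3, (3 + 1i), (3 - 1i).
Count = 3.
By the argument principle, (1/2πi) ∮_{|z|=R} p'(z)/p(z) dz equals exactly this count.

Number of zeros inside |z| < 3.5: 3.


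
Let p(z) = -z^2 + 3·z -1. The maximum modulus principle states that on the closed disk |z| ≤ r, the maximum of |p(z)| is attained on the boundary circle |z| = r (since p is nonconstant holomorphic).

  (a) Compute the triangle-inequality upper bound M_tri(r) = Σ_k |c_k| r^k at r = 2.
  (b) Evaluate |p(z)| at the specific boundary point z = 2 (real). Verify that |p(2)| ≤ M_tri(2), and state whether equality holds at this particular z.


Coefficients: c_0 = -1, c_1 = 3, c_2 = -1. Radius r = 2.
Part (a). Triangle bound: M_tri(r) = Σ_k |c_k| r^k
  = |-1|·2^0 + |3|·2^1 + |-1|·2^2
  = 1 + 6 + 4 = 11.
This bounds M(r) := max_{|z|=r} |p(z)| from above; equality holds iff all terms c_k z^k can be made to align in phase at a single z on |z|=r.
Part (b). At z = 2 (real, on the circle |z| = r):
  p(2) = (-1)·2^0 + (3)·2^1 + (-1)·2^2 = 1.
  |p(2)| = 1.
Check: |p(2)| = 1 ≤ 11 = M_tri(2). ✓ Equality does not hold at z = 2 (the coefficients have mixed signs, so the terms do not all align in phase there).

M_tri(2) = 11; |p(2)| = 1; equality at z=2: no.


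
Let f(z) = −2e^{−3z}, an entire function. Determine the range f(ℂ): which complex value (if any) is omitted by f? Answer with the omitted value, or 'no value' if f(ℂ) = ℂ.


Little Picard bounds the complement of f(ℂ) to at most one point.
e^{−3z} is never zero on ℂ, so -2·e^{−3z} takes every value in ℂ ∖ {0}. Adding 0 shifts the range to ℂ ∖ {0}. Thus f omits exactly the value 0.

Omitted value: 0.


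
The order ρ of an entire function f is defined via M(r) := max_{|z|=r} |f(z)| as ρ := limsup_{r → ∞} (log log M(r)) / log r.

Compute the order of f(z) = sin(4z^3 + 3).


Write sin(w) = (e^{iw} ± e^{−iw})/(2 or 2i), so |sin(w)| ≤ e^{|w|}. With w = 4z^3 + 3, |w| ≤ 4r^3 + 3 on |z|=r, giving M(r) ≤ e^{4r^3 + 3} and ρ ≤ 3. For the lower bound, choose z on |z|=r with 4z^3 purely imaginary of modulus 4r^3; then |sin(4z^3 + 3)| grows like e^{4r^3}/2, so ρ ≥ 3. Hence ρ = 3.
Therefore ρ = 3.

Order ρ = 3.


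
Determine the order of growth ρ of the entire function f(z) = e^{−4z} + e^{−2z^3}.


Each summand is entire of order 1 and 3 respectively (as in the single-exponential case). The order of a sum is at most the max of the orders, so ρ ≤ 3. For the lower bound: on |z|=r choose arg z so that -2z^3 is real positive; then |e^{-2z^3}| = e^{2r^3} while |e^{-4z}| ≤ e^{4r^1} = o(e^{2r^3}). So |f| ≥ e^{2r^3}(1 − o(1)) and ρ ≥ 3. Hence ρ = max(1, 3) = 3.
Therefore ρ = 3.

Order ρ = 3.


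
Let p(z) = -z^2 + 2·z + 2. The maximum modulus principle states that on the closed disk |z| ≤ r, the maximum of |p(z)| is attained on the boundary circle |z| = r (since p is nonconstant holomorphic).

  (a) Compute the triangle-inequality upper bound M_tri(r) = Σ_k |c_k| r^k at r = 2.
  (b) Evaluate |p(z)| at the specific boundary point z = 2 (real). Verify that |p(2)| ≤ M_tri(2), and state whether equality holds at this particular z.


Coefficients: c_0 = 2, c_1 = 2, c_2 = -1. Radius r = 2.
Part (a). Triangle bound: M_tri(r) = Σ_k |c_k| r^k
  = |2|·2^0 + |2|·2^1 + |-1|·2^2
  = 2 + 4 + 4 = 10.
This bounds M(r) := max_{|z|=r} |p(z)| from above; equality holds iff all terms c_k z^k can be made to align in phase at a single z on |z|=r.
Part (b). At z = 2 (real, on the circle |z| = r):
  p(2) = (2)·2^0 + (2)·2^1 + (-1)·2^2 = 2.
  |p(2)| = 2.
Check: |p(2)| = 2 ≤ 10 = M_tri(2). ✓ Equality does not hold at z = 2 (the coefficients have mixed signs, so the terms do not all align in phase there).

M_tri(2) = 10; |p(2)| = 2; equality at z=2: no.


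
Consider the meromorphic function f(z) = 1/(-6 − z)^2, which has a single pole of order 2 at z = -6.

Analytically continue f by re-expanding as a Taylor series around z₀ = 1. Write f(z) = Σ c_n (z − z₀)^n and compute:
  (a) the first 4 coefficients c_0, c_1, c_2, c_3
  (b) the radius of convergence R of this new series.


Let w = z − z₀, so z = z₀ + w.
Then -6 − z = -6 − (z₀ + w) = (-6 − z₀) − w = -7 − w.
f(z) = 1/(-7 − w)^2 = (1/(-7)^2) · (1 − w/(-7))^{−2}.
By the binomial series (1−u)^{−2} = Σ_{n≥0} C(n+1, 1) u^n for |u|<1, with u = w/(-7):
  c_n = C(n+1, 1) / (-7)^(n+2).
  c_0 = 1/(-7)^2 = 1/49.
  c_1 = 2/(-7)^3 = -2/343.
  c_2 = 3/(-7)^4 = 3/2401.
  c_3 = 4/(-7)^5 = -4/16807.
The series is valid for |w/d| < 1, i.e. |z − z₀| < |d|.
Radius of convergence: R = |-6 − z₀| = |-7| = 7 (distance from z₀ to the singularity z = -6).

c_0 = 1/49, c_1 = -2/343, c_2 = 3/2401, c_3 = -4/16807; R = 7.


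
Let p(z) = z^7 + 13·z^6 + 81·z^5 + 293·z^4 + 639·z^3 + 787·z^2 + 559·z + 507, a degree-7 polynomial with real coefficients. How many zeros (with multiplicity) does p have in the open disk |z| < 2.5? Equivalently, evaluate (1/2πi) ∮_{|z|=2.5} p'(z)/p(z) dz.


The zeros of p are: (-2 + 3i), (-2 - 3i), -3, (-3 + 2i), (-3 - 2i), (0 + 1i), (0 - 1i).
Their magnitudes are: 3.606, 3.606, 3, 3.606, 3.606, 1, 1.
Zeros with |z| < R = 2.5: (0 + 1i), (0 - 1i).
Count = 2.
By the argument principle, (1/2πi) ∮_{|z|=R} p'(z)/p(z) dz equals exactly this count.

Number of zeros inside |z| < 2.5: 2.


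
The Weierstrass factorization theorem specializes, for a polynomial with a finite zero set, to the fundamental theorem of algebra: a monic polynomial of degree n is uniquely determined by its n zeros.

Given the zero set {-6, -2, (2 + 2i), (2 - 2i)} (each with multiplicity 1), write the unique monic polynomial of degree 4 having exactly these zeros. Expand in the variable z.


The polynomial is p(z) = ∏_{α ∈ S} (z − α), where S = {-6, -2, (2 + 2i), (2 - 2i)}.
Expanding the product yields: p(z) = z^4 + 4·z^3 -12·z^2 + 16·z + 96.
Note conjugate pairs combine to real quadratics: (z − (2+2i))(z − (2−2i)) = z² − 4z + 8.
The resulting polynomial has degree 4 and real coefficients as required.

p(z) = z^4 + 4·z^3 -12·z^2 + 16·z + 96.


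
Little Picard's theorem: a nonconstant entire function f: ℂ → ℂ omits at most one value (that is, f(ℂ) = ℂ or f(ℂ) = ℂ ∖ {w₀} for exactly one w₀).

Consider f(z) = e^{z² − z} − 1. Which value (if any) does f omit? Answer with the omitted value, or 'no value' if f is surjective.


Little Picard bounds the complement of f(ℂ) to at most one point.
The exponent g(z) = z² − z is a nonconstant polynomial, hence surjective onto ℂ. So e^{g(z)} takes every value in {e^w : w ∈ ℂ} = ℂ ∖ {0}. Adding -1 shifts the range to ℂ ∖ {-1}. f omits exactly -1.

Omitted value: -1.


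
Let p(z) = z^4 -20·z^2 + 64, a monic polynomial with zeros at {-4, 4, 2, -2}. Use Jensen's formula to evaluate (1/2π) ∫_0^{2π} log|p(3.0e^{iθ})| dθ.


Zeros: -4, -2, 2, 4; r = 3.0.
Inside |z| < r: -2, 2. Outside (|z| ≥ r): -4, 4.
p(0) = 64, so log|p(0)| = log(64) = 4.1589.
Apply Jensen: I(r) = log|p(0)| + Σ_k log(r/|z_k|), summed over zeros inside |z| < r.
  log(r/|z_k|) for z_k = 2: log(3.0/2) = 0.4055
  log(r/|z_k|) for z_k = -2: log(3.0/2) = 0.4055
  Outside zeros (-4, 4) contribute nothing to the Jensen sum.
Sum over inside zeros: 0.8109.
I(r) = log|p(0)| + (inside sum) = 4.1589 + 0.8109 = 4.9698.
Note: since some zeros are outside |z| ≤ r, the simplified n·log(r) form does NOT apply — only the inside zeros contribute.

I(r) ≈ 4.9698.


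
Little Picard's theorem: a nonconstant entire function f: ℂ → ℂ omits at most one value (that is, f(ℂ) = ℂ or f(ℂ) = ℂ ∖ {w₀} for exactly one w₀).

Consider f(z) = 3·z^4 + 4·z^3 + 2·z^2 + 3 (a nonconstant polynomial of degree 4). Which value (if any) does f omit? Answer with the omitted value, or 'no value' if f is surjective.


Little Picard bounds the complement of f(ℂ) to at most one point.
For every w ∈ ℂ, the equation p(z) − w = 0 is a nonconstant polynomial in z and hence has at least one root by the fundamental theorem of algebra. So p is surjective onto ℂ, omitting no value.

Omitted value: no value.


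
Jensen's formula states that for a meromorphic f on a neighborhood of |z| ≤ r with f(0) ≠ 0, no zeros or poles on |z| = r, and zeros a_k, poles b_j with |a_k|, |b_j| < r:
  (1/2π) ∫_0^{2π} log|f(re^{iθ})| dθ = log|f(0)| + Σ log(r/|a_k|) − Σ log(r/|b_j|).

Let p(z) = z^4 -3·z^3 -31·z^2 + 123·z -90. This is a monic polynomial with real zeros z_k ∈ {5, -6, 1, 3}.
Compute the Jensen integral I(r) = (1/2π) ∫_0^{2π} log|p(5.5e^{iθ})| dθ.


Zeros: -6, 1, 3, 5; r = 5.5.
Inside |z| < r: 1, 3, 5. Outside (|z| ≥ r): -6.
p(0) = -90, so log|p(0)| = log(90) = 4.4998.
Apply Jensen: I(r) = log|p(0)| + Σ_k log(r/|z_k|), summed over zeros inside |z| < r.
  log(r/|z_k|) for z_k = 5: log(5.5/5) = 0.0953
  log(r/|z_k|) for z_k = 1: log(5.5/1) = 1.7047
  log(r/|z_k|) for z_k = 3: log(5.5/3) = 0.6061
  Outside zeros (-6) contribute nothing to the Jensen sum.
Sum over inside zeros: 2.4062.
I(r) = log|p(0)| + (inside sum) = 4.4998 + 2.4062 = 6.9060.
Note: since some zeros are outside |z| ≤ r, the simplified n·log(r) form does NOT apply — only the inside zeros contribute.

I(r) ≈ 6.9060.


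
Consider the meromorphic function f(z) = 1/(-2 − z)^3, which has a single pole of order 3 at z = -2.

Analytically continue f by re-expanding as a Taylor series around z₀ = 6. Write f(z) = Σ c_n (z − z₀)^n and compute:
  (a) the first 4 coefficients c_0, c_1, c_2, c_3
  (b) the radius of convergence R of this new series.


Let w = z − z₀, so z = z₀ + w.
Then -2 − z = -2 − (z₀ + w) = (-2 − z₀) − w = -8 − w.
f(z) = 1/(-8 − w)^3 = (1/(-8)^3) · (1 − w/(-8))^{−3}.
By the binomial series (1−u)^{−3} = Σ_{n≥0} C(n+2, 2) u^n for |u|<1, with u = w/(-8):
  c_n = C(n+2, 2) / (-8)^(n+3).
  c_0 = 1/(-8)^3 = -1/512.
  c_1 = 3/(-8)^4 = 3/4096.
  c_2 = 6/(-8)^5 = -3/16384.
  c_3 = 10/(-8)^6 = 5/131072.
The series is valid for |w/d| < 1, i.e. |z − z₀| < |d|.
Radius of convergence: R = |-2 − z₀| = |-8| = 8 (distance from z₀ to the singularity z = -2).

c_0 = -1/512, c_1 = 3/4096, c_2 = -3/16384, c_3 = 5/131072; R = 8.


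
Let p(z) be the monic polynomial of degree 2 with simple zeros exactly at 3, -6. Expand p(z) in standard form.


The polynomial is p(z) = ∏_{α ∈ S} (z − α), where S = {3, -6}.
Expanding the product yields: p(z) = z^2 + 3·z -18.
The resulting polynomial has degree 2 and real coefficients as required.

p(z) = z^2 + 3·z -18.


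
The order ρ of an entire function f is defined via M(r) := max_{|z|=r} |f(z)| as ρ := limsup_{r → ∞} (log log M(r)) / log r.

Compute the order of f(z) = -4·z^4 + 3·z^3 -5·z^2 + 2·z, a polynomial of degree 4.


|f(z)| ≤ Σ|c_k|·r^k = O(r^4) as r → ∞. Polynomial growth is O(e^{r^ε}) for every ε > 0 (since r^4/e^{r^ε} → 0), so ρ ≤ ε for all ε > 0, i.e. ρ = 0. Every nonconstant polynomial has order 0.
Therefore ρ = 0.

Order ρ = 0.


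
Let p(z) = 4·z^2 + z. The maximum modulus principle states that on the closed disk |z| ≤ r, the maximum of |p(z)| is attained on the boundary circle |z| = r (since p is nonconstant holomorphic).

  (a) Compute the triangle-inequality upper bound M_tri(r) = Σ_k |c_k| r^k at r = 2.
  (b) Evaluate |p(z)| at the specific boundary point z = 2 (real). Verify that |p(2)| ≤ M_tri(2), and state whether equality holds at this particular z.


Coefficients: c_0 = 0, c_1 = 1, c_2 = 4. Radius r = 2.
Part (a). Triangle bound: M_tri(r) = Σ_k |c_k| r^k
  = |0|·2^0 + |1|·2^1 + |4|·2^2
  = 0 + 2 + 16 = 18.
This bounds M(r) := max_{|z|=r} |p(z)| from above; equality holds iff all terms c_k z^k can be made to align in phase at a single z on |z|=r.
Part (b). At z = 2 (real, on the circle |z| = r):
  p(2) = (0)·2^0 + (1)·2^1 + (4)·2^2 = 18.
  |p(2)| = 18.
Since all nonzero coefficients share the same sign, |p(2)| = 18 = M_tri(2); the triangle bound is attained at z = 2, so in fact M(r) = 18.

M_tri(2) = 18; |p(2)| = 18; equality at z=2: yes.


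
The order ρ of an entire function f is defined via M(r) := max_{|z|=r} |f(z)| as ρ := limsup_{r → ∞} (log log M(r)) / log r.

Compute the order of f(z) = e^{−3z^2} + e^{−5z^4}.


Each summand is entire of order 2 and 4 respectively (as in the single-exponential case). The order of a sum is at most the max of the orders, so ρ ≤ 4. For the lower bound: on |z|=r choose arg z so that -5z^4 is real positive; then |e^{-5z^4}| = e^{5r^4} while |e^{-3z^2}| ≤ e^{3r^2} = o(e^{5r^4}). So |f| ≥ e^{5r^4}(1 − o(1)) and ρ ≥ 4. Hence ρ = max(2, 4) = 4.
Therefore ρ = 4.

Order ρ = 4.


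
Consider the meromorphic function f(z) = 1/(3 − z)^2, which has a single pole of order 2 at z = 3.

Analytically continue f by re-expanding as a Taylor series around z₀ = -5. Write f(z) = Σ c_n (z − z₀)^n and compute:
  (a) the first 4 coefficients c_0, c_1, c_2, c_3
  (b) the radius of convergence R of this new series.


Let w = z − z₀, so z = z₀ + w.
Then 3 − z = 3 − (z₀ + w) = (3 − z₀) − w = 8 − w.
f(z) = 1/(8 − w)^2 = (1/(8)^2) · (1 − w/(8))^{−2}.
By the binomial series (1−u)^{−2} = Σ_{n≥0} C(n+1, 1) u^n for |u|<1, with u = w/(8):
  c_n = C(n+1, 1) / (8)^(n+2).
  c_0 = 1/(8)^2 = 1/64.
  c_1 = 2/(8)^3 = 1/256.
  c_2 = 3/(8)^4 = 3/4096.
  c_3 = 4/(8)^5 = 1/8192.
The series is valid for |w/d| < 1, i.e. |z − z₀| < |d|.
Radius of convergence: R = |3 − z₀| = |8| = 8 (distance from z₀ to the singularity z = 3).

c_0 = 1/64, c_1 = 1/256, c_2 = 3/4096, c_3 = 1/8192; R = 8.


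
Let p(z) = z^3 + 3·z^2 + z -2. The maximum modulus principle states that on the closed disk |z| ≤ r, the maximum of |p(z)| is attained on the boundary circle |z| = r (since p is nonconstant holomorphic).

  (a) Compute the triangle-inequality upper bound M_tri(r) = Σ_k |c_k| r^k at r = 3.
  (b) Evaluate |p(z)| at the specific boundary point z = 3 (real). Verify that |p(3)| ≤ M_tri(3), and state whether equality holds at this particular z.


Coefficients: c_0 = -2, c_1 = 1, c_2 = 3, c_3 = 1. Radius r = 3.
Part (a). Triangle bound: M_tri(r) = Σ_k |c_k| r^k
  = |-2|·3^0 + |1|·3^1 + |3|·3^2 + |1|·3^3
  = 2 + 3 + 27 + 27 = 59.
This bounds M(r) := max_{|z|=r} |p(z)| from above; equality holds iff all terms c_k z^k can be made to align in phase at a single z on |z|=r.
Part (b). At z = 3 (real, on the circle |z| = r):
  p(3) = (-2)·3^0 + (1)·3^1 + (3)·3^2 + (1)·3^3 = 55.
  |p(3)| = 55.
Check: |p(3)| = 55 ≤ 59 = M_tri(3). ✓ Equality does not hold at z = 3 (the coefficients have mixed signs, so the terms do not all align in phase there).

M_tri(3) = 59; |p(3)| = 55; equality at z=3: no.


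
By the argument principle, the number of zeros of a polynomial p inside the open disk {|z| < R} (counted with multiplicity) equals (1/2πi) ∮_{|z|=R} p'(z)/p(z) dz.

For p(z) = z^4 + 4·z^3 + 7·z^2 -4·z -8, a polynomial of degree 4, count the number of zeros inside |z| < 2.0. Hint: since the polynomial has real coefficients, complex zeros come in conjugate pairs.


The zeros of p are: 1, (-2 + 2i), (-2 - 2i), -1.
Their magnitudes are: 1, 2.828, 2.828, 1.
Zeros with |z| < R = 2.0: 1, -1.
Count = 2.
By the argument principle, (1/2πi) ∮_{|z|=R} p'(z)/p(z) dz equals exactly this count.

Number of zeros inside |z| < 2.0: 2.


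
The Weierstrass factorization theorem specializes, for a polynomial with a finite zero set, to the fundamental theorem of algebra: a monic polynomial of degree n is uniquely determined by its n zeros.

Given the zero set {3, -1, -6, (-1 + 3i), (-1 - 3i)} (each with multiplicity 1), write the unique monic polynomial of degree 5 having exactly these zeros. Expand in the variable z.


The polynomial is p(z) = ∏_{α ∈ S} (z − α), where S = {3, -1, -6, (-1 + 3i), (-1 - 3i)}.
Expanding the product yields: p(z) = z^5 + 6·z^4 + 3·z^3 -8·z^2 -186·z -180.
Note conjugate pairs combine to real quadratics: (z − (-1+3i))(z − (-1−3i)) = z² + 2z + 10.
The resulting polynomial has degree 5 and real coefficients as required.

p(z) = z^5 + 6·z^4 + 3·z^3 -8·z^2 -186·z -180.


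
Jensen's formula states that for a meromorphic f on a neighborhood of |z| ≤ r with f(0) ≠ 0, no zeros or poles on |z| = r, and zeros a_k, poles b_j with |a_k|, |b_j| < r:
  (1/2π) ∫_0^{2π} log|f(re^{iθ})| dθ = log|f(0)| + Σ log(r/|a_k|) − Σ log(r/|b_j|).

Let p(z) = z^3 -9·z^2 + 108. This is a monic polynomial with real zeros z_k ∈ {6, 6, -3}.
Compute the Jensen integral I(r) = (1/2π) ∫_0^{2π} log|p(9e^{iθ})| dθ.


Zeros: -3, 6, 6; r = 9.
Inside |z| < r: -3, 6, 6. Outside (|z| ≥ r): ∅.
p(0) = 108, so log|p(0)| = log(108) = 4.6821.
Apply Jensen: I(r) = log|p(0)| + Σ_k log(r/|z_k|), summed over zeros inside |z| < r.
  log(r/|z_k|) for z_k = 6: log(9/6) = 0.4055
  log(r/|z_k|) for z_k = 6: log(9/6) = 0.4055
  log(r/|z_k|) for z_k = -3: log(9/3) = 1.0986
Sum over inside zeros: 1.9095.
I(r) = log|p(0)| + (inside sum) = 4.6821 + 1.9095 = 6.5917.
Closed form (all zeros inside, monic): I(r) = n·log(r) = 3·log(9) = 6.5917. ✓

I(r) ≈ 6.5917.


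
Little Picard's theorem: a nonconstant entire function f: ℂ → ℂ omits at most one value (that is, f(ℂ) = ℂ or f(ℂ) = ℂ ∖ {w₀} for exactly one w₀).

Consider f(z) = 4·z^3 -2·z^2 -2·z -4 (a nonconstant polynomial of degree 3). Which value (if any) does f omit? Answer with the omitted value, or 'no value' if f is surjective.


Little Picard bounds the complement of f(ℂ) to at most one point.
For every w ∈ ℂ, the equation p(z) − w = 0 is a nonconstant polynomial in z and hence has at least one root by the fundamental theorem of algebra. So p is surjective onto ℂ, omitting no value.

Omitted value: no value.


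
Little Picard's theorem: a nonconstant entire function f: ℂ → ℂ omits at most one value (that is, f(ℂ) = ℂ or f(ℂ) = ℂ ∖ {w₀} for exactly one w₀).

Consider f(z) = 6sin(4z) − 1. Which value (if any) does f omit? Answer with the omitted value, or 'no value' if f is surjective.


Little Picard bounds the complement of f(ℂ) to at most one point.
sin is entire and surjective onto ℂ: for every w ∈ ℂ, sin(ζ) = w has a solution ζ ∈ ℂ (e.g., via the complex inverse arcsin). With ζ = 4z this gives z = ζ/(4). Then 6·sin(4z) takes every value in 6·ℂ = ℂ, and adding -1 is a bijection of ℂ. So f is surjective and omits no value. (Note: only on the real line is sin bounded by [−1, 1].)

Omitted value: no value.


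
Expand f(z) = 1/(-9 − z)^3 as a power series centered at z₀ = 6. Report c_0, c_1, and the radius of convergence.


Let w = z − z₀, so z = z₀ + w.
Then -9 − z = -9 − (z₀ + w) = (-9 − z₀) − w = -15 − w.
f(z) = 1/(-15 − w)^3 = (1/(-15)^3) · (1 − w/(-15))^{−3}.
By the binomial series (1−u)^{−3} = Σ_{n≥0} C(n+2, 2) u^n for |u|<1, with u = w/(-15):
  c_n = C(n+2, 2) / (-15)^(n+3).
  c_0 = 1/(-15)^3 = -1/3375.
  c_1 = 3/(-15)^4 = 1/16875.
The series is valid for |w/d| < 1, i.e. |z − z₀| < |d|.
Radius of convergence: R = |-9 − z₀| = |-15| = 15 (distance from z₀ to the singularity z = -9).

c_0 = -1/3375, c_1 = 1/16875; R = 15.


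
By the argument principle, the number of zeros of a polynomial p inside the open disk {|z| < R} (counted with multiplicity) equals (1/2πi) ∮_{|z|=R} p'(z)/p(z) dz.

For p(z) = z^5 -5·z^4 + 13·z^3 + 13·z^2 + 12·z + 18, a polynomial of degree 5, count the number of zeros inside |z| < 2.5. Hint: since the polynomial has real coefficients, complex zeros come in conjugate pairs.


The zeros of p are: (3 + 3i), (3 - 3i), -1, (0 + 1i), (0 - 1i).
Their magnitudes are: 4.243, 4.243, 1, 1, 1.
Zeros with |z| < R = 2.5: -1, (0 + 1i), (0 - 1i).
Count = 3.
By the argument principle, (1/2πi) ∮_{|z|=R} p'(z)/p(z) dz equals exactly this count.

Number of zeros inside |z| < 2.5: 3.


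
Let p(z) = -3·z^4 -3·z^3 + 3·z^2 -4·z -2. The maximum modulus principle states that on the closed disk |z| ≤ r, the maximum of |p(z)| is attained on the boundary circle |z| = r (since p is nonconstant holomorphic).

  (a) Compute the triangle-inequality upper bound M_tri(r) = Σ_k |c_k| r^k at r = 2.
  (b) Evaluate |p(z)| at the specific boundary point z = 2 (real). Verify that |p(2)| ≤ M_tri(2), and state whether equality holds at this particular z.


Coefficients: c_0 = -2, c_1 = -4, c_2 = 3, c_3 = -3, c_4 = -3. Radius r = 2.
Part (a). Triangle bound: M_tri(r) = Σ_k |c_k| r^k
  = |-2|·2^0 + |-4|·2^1 + |3|·2^2 + |-3|·2^3 + |-3|·2^4
  = 2 + 8 + 12 + 24 + 48 = 94.
This bounds M(r) := max_{|z|=r} |p(z)| from above; equality holds iff all terms c_k z^k can be made to align in phase at a single z on |z|=r.
Part (b). At z = 2 (real, on the circle |z| = r):
  p(2) = (-2)·2^0 + (-4)·2^1 + (3)·2^2 + (-3)·2^3 + (-3)·2^4 = -70.
  |p(2)| = 70.
Check: |p(2)| = 70 ≤ 94 = M_tri(2). ✓ Equality does not hold at z = 2 (the coefficients have mixed signs, so the terms do not all align in phase there).

M_tri(2) = 94; |p(2)| = 70; equality at z=2: no.


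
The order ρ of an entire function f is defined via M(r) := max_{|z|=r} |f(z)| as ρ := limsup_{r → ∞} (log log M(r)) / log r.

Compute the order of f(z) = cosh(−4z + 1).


cosh(w) is a linear combination of e^{iw} and e^{−iw} (or e^w, e^{−w} in the hyperbolic case), so |cosh(w)| ≤ e^{|w|}. With w = −4z + 1, |w| ≤ 4|z| + 1 = 4r + 1 on |z| = r, giving M(r) ≤ e^{4r + 1}, so ρ ≤ 1. On a suitable ray (z = it for sin/cos; z = t for sinh/cosh, t real → ∞), |cosh(−4z + 1)| grows like e^{4|t|}/2, so ρ ≥ 1. Hence ρ = 1.
Therefore ρ = 1.

Order ρ = 1.


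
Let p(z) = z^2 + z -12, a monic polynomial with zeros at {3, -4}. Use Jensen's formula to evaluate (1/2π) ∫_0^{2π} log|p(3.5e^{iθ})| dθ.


Zeros: -4, 3; r = 3.5.
Inside |z| < r: 3. Outside (|z| ≥ r): -4.
p(0) = -12, so log|p(0)| = log(12) = 2.4849.
Apply Jensen: I(r) = log|p(0)| + Σ_k log(r/|z_k|), summed over zeros inside |z| < r.
  log(r/|z_k|) for z_k = 3: log(3.5/3) = 0.1542
  Outside zeros (-4) contribute nothing to the Jensen sum.
Sum over inside zeros: 0.1542.
I(r) = log|p(0)| + (inside sum) = 2.4849 + 0.1542 = 2.6391.
Note: since some zeros are outside |z| ≤ r, the simplified n·log(r) form does NOT apply — only the inside zeros contribute.

I(r) ≈ 2.6391.


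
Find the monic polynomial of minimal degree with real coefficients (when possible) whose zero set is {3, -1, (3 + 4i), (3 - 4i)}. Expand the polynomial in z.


The polynomial is p(z) = ∏_{α ∈ S} (z − α), where S = {3, -1, (3 + 4i), (3 - 4i)}.
Expanding the product yields: p(z) = z^4 -8·z^3 + 34·z^2 -32·z -75.
Note conjugate pairs combine to real quadratics: (z − (3+4i))(z − (3−4i)) = z² − 6z + 25.
The resulting polynomial has degree 4 and real coefficients as required.

p(z) = z^4 -8·z^3 + 34·z^2 -32·z -75.


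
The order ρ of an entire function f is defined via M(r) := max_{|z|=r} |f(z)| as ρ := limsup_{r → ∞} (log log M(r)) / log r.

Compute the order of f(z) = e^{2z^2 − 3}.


|e^{2z^2 − 3}| = e^{Re(2·z^2) + -3} ≤ e^{2|z|^2 + -3} = e^{2r^2 + -3} on |z| = r, so ρ ≤ 2. Choosing z on |z|=r so that 2·z^2 is real positive (always possible by picking arg z appropriately) gives |f(z)| = e^{2r^2 + -3}, matching the bound. The additive constant -3 does not affect log log M(r) ~ 2·log r. Hence ρ = 2.
Therefore ρ = 2.

Order ρ = 2.


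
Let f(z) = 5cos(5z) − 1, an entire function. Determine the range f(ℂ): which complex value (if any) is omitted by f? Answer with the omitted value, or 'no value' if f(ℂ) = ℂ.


Little Picard bounds the complement of f(ℂ) to at most one point.
cos is entire and surjective onto ℂ: for every w ∈ ℂ, cos(ζ) = w has a solution ζ ∈ ℂ (e.g., via the complex inverse arccos). With ζ = 5z this gives z = ζ/(5). Then 5·cos(5z) takes every value in 5·ℂ = ℂ, and adding -1 is a bijection of ℂ. So f is surjective and omits no value. (Note: only on the real line is cos bounded by [−1, 1].)

Omitted value: no value.


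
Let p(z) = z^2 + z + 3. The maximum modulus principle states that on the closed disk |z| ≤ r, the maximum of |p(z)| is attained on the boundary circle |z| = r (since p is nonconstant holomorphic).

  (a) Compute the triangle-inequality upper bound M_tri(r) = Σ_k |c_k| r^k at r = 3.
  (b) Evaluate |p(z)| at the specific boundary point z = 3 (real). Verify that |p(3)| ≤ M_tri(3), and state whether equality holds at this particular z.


Coefficients: c_0 = 3, c_1 = 1, c_2 = 1. Radius r = 3.
Part (a). Triangle bound: M_tri(r) = Σ_k |c_k| r^k
  = |3|·3^0 + |1|·3^1 + |1|·3^2
  = 3 + 3 + 9 = 15.
This bounds M(r) := max_{|z|=r} |p(z)| from above; equality holds iff all terms c_k z^k can be made to align in phase at a single z on |z|=r.
Part (b). At z = 3 (real, on the circle |z| = r):
  p(3) = (3)·3^0 + (1)·3^1 + (1)·3^2 = 15.
  |p(3)| = 15.
Since all nonzero coefficients share the same sign, |p(3)| = 15 = M_tri(3); the triangle bound is attained at z = 3, so in fact M(r) = 15.

M_tri(3) = 15; |p(3)| = 15; equality at z=3: yes.


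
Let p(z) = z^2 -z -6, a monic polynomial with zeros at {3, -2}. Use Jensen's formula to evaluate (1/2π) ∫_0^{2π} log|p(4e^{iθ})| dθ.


Zeros: -2, 3; r = 4.
Inside |z| < r: -2, 3. Outside (|z| ≥ r): ∅.
p(0) = -6, so log|p(0)| = log(6) = 1.7918.
Apply Jensen: I(r) = log|p(0)| + Σ_k log(r/|z_k|), summed over zeros inside |z| < r.
  log(r/|z_k|) for z_k = 3: log(4/3) = 0.2877
  log(r/|z_k|) for z_k = -2: log(4/2) = 0.6931
Sum over inside zeros: 0.9808.
I(r) = log|p(0)| + (inside sum) = 1.7918 + 0.9808 = 2.7726.
Closed form (all zeros inside, monic): I(r) = n·log(r) = 2·log(4) = 2.7726. ✓

I(r) ≈ 2.7726.


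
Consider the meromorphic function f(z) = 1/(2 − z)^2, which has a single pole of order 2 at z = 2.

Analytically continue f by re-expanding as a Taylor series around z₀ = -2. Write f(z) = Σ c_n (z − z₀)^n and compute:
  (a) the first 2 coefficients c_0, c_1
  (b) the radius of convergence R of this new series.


Let w = z − z₀, so z = z₀ + w.
Then 2 − z = 2 − (z₀ + w) = (2 − z₀) − w = 4 − w.
f(z) = 1/(4 − w)^2 = (1/(4)^2) · (1 − w/(4))^{−2}.
By the binomial series (1−u)^{−2} = Σ_{n≥0} C(n+1, 1) u^n for |u|<1, with u = w/(4):
  c_n = C(n+1, 1) / (4)^(n+2).
  c_0 = 1/(4)^2 = 1/16.
  c_1 = 2/(4)^3 = 1/32.
The series is valid for |w/d| < 1, i.e. |z − z₀| < |d|.
Radius of convergence: R = |2 − z₀| = |4| = 4 (distance from z₀ to the singularity z = 2).

c_0 = 1/16, c_1 = 1/32; R = 4.


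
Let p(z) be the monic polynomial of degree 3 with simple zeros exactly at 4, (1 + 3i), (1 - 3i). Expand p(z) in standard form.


The polynomial is p(z) = ∏_{α ∈ S} (z − α), where S = {4, (1 + 3i), (1 - 3i)}.
Expanding the product yields: p(z) = z^3 -6·z^2 + 18·z -40.
Note conjugate pairs combine to real quadratics: (z − (1+3i))(z − (1−3i)) = z² − 2z + 10.
The resulting polynomial has degree 3 and real coefficients as required.

p(z) = z^3 -6·z^2 + 18·z -40.


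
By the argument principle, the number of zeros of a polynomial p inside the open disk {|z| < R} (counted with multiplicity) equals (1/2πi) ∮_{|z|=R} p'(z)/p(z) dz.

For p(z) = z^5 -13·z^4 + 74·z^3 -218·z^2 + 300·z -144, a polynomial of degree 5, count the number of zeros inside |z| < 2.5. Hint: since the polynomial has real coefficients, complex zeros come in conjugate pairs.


The zeros of p are: (3 + 3i), (3 - 3i), 1, 2, 4.
Their magnitudes are: 4.243, 4.243, 1, 2, 4.
Zeros with |z| < R = 2.5: 1, 2.
Count = 2.
By the argument principle, (1/2πi) ∮_{|z|=R} p'(z)/p(z) dz equals exactly this count.

Number of zeros inside |z| < 2.5: 2.


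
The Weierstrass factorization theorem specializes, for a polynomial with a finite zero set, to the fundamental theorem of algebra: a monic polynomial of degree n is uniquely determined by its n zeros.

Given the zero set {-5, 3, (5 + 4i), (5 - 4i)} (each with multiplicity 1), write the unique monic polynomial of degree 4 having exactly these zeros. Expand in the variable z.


The polynomial is p(z) = ∏_{α ∈ S} (z − α), where S = {-5, 3, (5 + 4i), (5 - 4i)}.
Expanding the product yields: p(z) = z^4 -8·z^3 + 6·z^2 + 232·z -615.
Note conjugate pairs combine to real quadratics: (z − (5+4i))(z − (5−4i)) = z² − 10z + 41.
The resulting polynomial has degree 4 and real coefficients as required.

p(z) = z^4 -8·z^3 + 6·z^2 + 232·z -615.


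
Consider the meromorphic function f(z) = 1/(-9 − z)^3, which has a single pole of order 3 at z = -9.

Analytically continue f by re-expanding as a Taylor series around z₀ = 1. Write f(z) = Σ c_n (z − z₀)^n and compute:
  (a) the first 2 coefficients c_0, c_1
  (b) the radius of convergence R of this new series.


Let w = z − z₀, so z = z₀ + w.
Then -9 − z = -9 − (z₀ + w) = (-9 − z₀) − w = -10 − w.
f(z) = 1/(-10 − w)^3 = (1/(-10)^3) · (1 − w/(-10))^{−3}.
By the binomial series (1−u)^{−3} = Σ_{n≥0} C(n+2, 2) u^n for |u|<1, with u = w/(-10):
  c_n = C(n+2, 2) / (-10)^(n+3).
  c_0 = 1/(-10)^3 = -1/1000.
  c_1 = 3/(-10)^4 = 3/10000.
The series is valid for |w/d| < 1, i.e. |z − z₀| < |d|.
Radius of convergence: R = |-9 − z₀| = |-10| = 10 (distance from z₀ to the singularity z = -9).

c_0 = -1/1000, c_1 = 3/10000; R = 10.


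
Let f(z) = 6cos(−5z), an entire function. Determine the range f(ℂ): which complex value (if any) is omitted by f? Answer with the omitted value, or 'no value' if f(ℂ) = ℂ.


Little Picard bounds the complement of f(ℂ) to at most one point.
cos is entire and surjective onto ℂ: for every w ∈ ℂ, cos(ζ) = w has a solution ζ ∈ ℂ (e.g., via the complex inverse arccos). With ζ = −5z this gives z = ζ/(-5). Then 6·cos(−5z) takes every value in 6·ℂ = ℂ, and adding 0 is a bijection of ℂ. So f is surjective and omits no value. (Note: only on the real line is cos bounded by [−1, 1].)

Omitted value: no value.


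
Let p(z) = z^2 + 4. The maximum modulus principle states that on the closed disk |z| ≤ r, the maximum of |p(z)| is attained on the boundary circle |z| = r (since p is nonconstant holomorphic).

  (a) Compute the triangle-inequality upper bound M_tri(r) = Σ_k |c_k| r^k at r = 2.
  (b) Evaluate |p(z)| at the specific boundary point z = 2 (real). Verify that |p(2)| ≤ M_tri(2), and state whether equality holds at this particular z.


Coefficients: c_0 = 4, c_1 = 0, c_2 = 1. Radius r = 2.
Part (a). Triangle bound: M_tri(r) = Σ_k |c_k| r^k
  = |4|·2^0 + |0|·2^1 + |1|·2^2
  = 4 + 0 + 4 = 8.
This bounds M(r) := max_{|z|=r} |p(z)| from above; equality holds iff all terms c_k z^k can be made to align in phase at a single z on |z|=r.
Part (b). At z = 2 (real, on the circle |z| = r):
  p(2) = (4)·2^0 + (0)·2^1 + (1)·2^2 = 8.
  |p(2)| = 8.
Since all nonzero coefficients share the same sign, |p(2)| = 8 = M_tri(2); the triangle bound is attained at z = 2, so in fact M(r) = 8.

M_tri(2) = 8; |p(2)| = 8; equality at z=2: yes.


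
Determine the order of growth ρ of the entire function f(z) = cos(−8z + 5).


cos(w) is a linear combination of e^{iw} and e^{−iw} (or e^w, e^{−w} in the hyperbolic case), so |cos(w)| ≤ e^{|w|}. With w = −8z + 5, |w| ≤ 8|z| + 5 = 8r + 5 on |z| = r, giving M(r) ≤ e^{8r + 5}, so ρ ≤ 1. On a suitable ray (z = it for sin/cos; z = t for sinh/cosh, t real → ∞), |cos(−8z + 5)| grows like e^{8|t|}/2, so ρ ≥ 1. Hence ρ = 1.
Therefore ρ = 1.

Order ρ = 1.


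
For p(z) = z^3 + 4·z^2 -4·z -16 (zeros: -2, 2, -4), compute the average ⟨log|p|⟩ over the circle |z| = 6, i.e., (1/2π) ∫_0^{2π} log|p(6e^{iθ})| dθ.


Zeros: -4, -2, 2; r = 6.
Inside |z| < r: -4, -2, 2. Outside (|z| ≥ r): ∅.
p(0) = -16, so log|p(0)| = log(16) = 2.7726.
Apply Jensen: I(r) = log|p(0)| + Σ_k log(r/|z_k|), summed over zeros inside |z| < r.
  log(r/|z_k|) for z_k = -2: log(6/2) = 1.0986
  log(r/|z_k|) for z_k = 2: log(6/2) = 1.0986
  log(r/|z_k|) for z_k = -4: log(6/4) = 0.4055
Sum over inside zeros: 2.6027.
I(r) = log|p(0)| + (inside sum) = 2.7726 + 2.6027 = 5.3753.
Closed form (all zeros inside, monic): I(r) = n·log(r) = 3·log(6) = 5.3753. ✓

I(r) ≈ 5.3753.


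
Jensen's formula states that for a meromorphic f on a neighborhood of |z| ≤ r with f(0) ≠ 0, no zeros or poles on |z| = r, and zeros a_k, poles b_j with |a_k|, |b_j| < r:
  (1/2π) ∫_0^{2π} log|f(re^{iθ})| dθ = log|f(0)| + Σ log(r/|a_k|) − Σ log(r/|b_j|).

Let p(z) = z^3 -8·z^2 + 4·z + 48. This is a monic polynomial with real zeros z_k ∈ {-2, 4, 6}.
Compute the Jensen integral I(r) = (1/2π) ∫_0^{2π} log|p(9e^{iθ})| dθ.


Zeros: -2, 4, 6; r = 9.
Inside |z| < r: -2, 4, 6. Outside (|z| ≥ r): ∅.
p(0) = 48, so log|p(0)| = log(48) = 3.8712.
Apply Jensen: I(r) = log|p(0)| + Σ_k log(r/|z_k|), summed over zeros inside |z| < r.
  log(r/|z_k|) for z_k = -2: log(9/2) = 1.5041
  log(r/|z_k|) for z_k = 4: log(9/4) = 0.8109
  log(r/|z_k|) for z_k = 6: log(9/6) = 0.4055
Sum over inside zeros: 2.7205.
I(r) = log|p(0)| + (inside sum) = 3.8712 + 2.7205 = 6.5917.
Closed form (all zeros inside, monic): I(r) = n·log(r) = 3·log(9) = 6.5917. ✓

I(r) ≈ 6.5917.


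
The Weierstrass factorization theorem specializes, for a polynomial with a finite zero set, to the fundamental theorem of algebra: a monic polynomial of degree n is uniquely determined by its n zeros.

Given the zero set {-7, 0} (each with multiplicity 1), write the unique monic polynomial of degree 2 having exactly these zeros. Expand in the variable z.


The polynomial is p(z) = ∏_{α ∈ S} (z − α), where S = {-7, 0}.
Expanding the product yields: p(z) = z^2 + 7·z.
The resulting polynomial has degree 2 and real coefficients as required.

p(z) = z^2 + 7·z.


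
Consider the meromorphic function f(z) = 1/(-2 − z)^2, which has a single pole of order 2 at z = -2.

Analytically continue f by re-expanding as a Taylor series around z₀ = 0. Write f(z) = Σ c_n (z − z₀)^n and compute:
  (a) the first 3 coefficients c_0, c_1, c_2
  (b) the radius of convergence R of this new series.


Let w = z − z₀, so z = z₀ + w.
Then -2 − z = -2 − (z₀ + w) = (-2 − z₀) − w = -2 − w.
f(z) = 1/(-2 − w)^2 = (1/(-2)^2) · (1 − w/(-2))^{−2}.
By the binomial series (1−u)^{−2} = Σ_{n≥0} C(n+1, 1) u^n for |u|<1, with u = w/(-2):
  c_n = C(n+1, 1) / (-2)^(n+2).
  c_0 = 1/(-2)^2 = 1/4.
  c_1 = 2/(-2)^3 = -1/4.
  c_2 = 3/(-2)^4 = 3/16.
The series is valid for |w/d| < 1, i.e. |z − z₀| < |d|.
Radius of convergence: R = |-2 − z₀| = |-2| = 2 (distance from z₀ to the singularity z = -2).

c_0 = 1/4, c_1 = -1/4, c_2 = 3/16; R = 2.


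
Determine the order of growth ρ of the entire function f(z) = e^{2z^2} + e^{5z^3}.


Each summand is entire of order 2 and 3 respectively (as in the single-exponential case). The order of a sum is at most the max of the orders, so ρ ≤ 3. For the lower bound: on |z|=r choose arg z so that 5z^3 is real positive; then |e^{5z^3}| = e^{5r^3} while |e^{2z^2}| ≤ e^{2r^2} = o(e^{5r^3}). So |f| ≥ e^{5r^3}(1 − o(1)) and ρ ≥ 3. Hence ρ = max(2, 3) = 3.
Therefore ρ = 3.

Order ρ = 3.


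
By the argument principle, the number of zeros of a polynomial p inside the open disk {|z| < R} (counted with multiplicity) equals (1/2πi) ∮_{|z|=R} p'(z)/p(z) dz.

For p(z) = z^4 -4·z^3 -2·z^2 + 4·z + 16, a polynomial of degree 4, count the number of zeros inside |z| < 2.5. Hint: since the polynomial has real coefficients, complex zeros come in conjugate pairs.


The zeros of p are: 2, (-1 + 1i), (-1 - 1i), 4.
Their magnitudes are: 2, 1.414, 1.414, 4.
Zeros with |z| < R = 2.5: 2, (-1 + 1i), (-1 - 1i).
Count = 3.
By the argument principle, (1/2πi) ∮_{|z|=R} p'(z)/p(z) dz equals exactly this count.

Number of zeros inside |z| < 2.5: 3.


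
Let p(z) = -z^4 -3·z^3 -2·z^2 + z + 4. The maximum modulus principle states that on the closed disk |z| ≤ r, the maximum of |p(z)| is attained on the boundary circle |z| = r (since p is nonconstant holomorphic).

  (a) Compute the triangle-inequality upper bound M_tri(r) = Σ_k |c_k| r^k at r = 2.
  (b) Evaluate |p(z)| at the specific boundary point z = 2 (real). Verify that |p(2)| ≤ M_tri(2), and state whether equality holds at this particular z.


Coefficients: c_0 = 4, c_1 = 1, c_2 = -2, c_3 = -3, c_4 = -1. Radius r = 2.
Part (a). Triangle bound: M_tri(r) = Σ_k |c_k| r^k
  = |4|·2^0 + |1|·2^1 + |-2|·2^2 + |-3|·2^3 + |-1|·2^4
  = 4 + 2 + 8 + 24 + 16 = 54.
This bounds M(r) := max_{|z|=r} |p(z)| from above; equality holds iff all terms c_k z^k can be made to align in phase at a single z on |z|=r.
Part (b). At z = 2 (real, on the circle |z| = r):
  p(2) = (4)·2^0 + (1)·2^1 + (-2)·2^2 + (-3)·2^3 + (-1)·2^4 = -42.
  |p(2)| = 42.
Check: |p(2)| = 42 ≤ 54 = M_tri(2). ✓ Equality does not hold at z = 2 (the coefficients have mixed signs, so the terms do not all align in phase there).

M_tri(2) = 54; |p(2)| = 42; equality at z=2: no.
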